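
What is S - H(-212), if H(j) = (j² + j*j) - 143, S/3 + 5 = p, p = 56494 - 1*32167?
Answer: -16779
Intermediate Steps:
p = 24327 (p = 56494 - 32167 = 24327)
S = 72966 (S = -15 + 3*24327 = -15 + 72981 = 72966)
H(j) = -143 + 2*j² (H(j) = (j² + j²) - 143 = 2*j² - 143 = -143 + 2*j²)
S - H(-212) = 72966 - (-143 + 2*(-212)²) = 72966 - (-143 + 2*44944) = 72966 - (-143 + 89888) = 72966 - 1*89745 = 72966 - 89745 = -16779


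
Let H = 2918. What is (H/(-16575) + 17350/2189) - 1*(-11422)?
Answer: 414701902598/36282675 ≈ 11430.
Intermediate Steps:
(H/(-16575) + 17350/2189) - 1*(-11422) = (2918/(-16575) + 17350/2189) - 1*(-11422) = (2918*(-1/16575) + 17350*(1/2189)) + 11422 = (-2918/16575 + 17350/2189) + 11422 = 281188748/36282675 + 11422 = 414701902598/36282675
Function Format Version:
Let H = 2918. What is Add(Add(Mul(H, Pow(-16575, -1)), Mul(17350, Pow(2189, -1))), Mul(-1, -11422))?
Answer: Rational(414701902598, 36282675) ≈ 11430.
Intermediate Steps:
Add(Add(Mul(H, Pow(-16575, -1)), Mul(17350, Pow(2189, -1))), Mul(-1, -11422)) = Add(Add(Mul(2918, Pow(-16575, -1)), Mul(17350, Pow(2189, -1))), Mul(-1, -11422)) = Add(Add(Mul(2918, Rational(-1, 16575)), Mul(17350, Rational(1, 2189))), 11422) = Add(Add(Rational(-2918, 16575), Rational(17350, 2189)), 11422) = Add(Rational(281188748, 36282675), 11422) = Rational(414701902598, 36282675)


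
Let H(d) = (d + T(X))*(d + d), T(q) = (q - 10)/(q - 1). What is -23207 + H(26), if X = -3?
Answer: -21686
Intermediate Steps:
T(q) = (-10 + q)/(-1 + q)
H(d) = 2*d*(13/4 + d) (H(d) = (d + (-10 - 3)/(-1 - 3))*(d + d) = (d - 13/(-4))*(2*d) = (d - ¼*(-13))*(2*d) = (d + 13/4)*(2*d) = (13/4 + d)*(2*d) = 2*d*(13/4 + d))
-23207 + H(26) = -23207 + (½)*26*(13 + 4*26) = -23207 + (½)*26*(13 + 104) = -23207 + (½)*26*117 = -23207 + 1521 = -21686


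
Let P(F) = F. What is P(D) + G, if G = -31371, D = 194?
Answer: -31177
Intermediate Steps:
P(D) + G = 194 - 31371 = -31177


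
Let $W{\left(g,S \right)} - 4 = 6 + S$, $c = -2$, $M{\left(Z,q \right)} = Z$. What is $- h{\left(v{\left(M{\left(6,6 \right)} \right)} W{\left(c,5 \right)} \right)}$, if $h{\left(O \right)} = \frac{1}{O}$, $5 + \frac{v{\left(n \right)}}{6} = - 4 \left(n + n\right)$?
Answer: $\frac{1}{4770} \approx 0.00020964$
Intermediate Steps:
$v{\left(n \right)} = -30 - 48 n$ ($v{\left(n \right)} = -30 + 6 \left(- 4 \left(n + n\right)\right) = -30 + 6 \left(- 4 \cdot 2 n\right) = -30 + 6 \left(- 8 n\right) = -30 - 48 n$)
$W{\left(g,S \right)} = 10 + S$ ($W{\left(g,S \right)} = 4 + \left(6 + S\right) = 10 + S$)
$- h{\left(v{\left(M{\left(6,6 \right)} \right)} W{\left(c,5 \right)} \right)} = - \frac{1}{\left(-30 - 288\right) \left(10 + 5\right)} = - \frac{1}{\left(-30 - 288\right) 15} = - \frac{1}{\left(-318\right) 15} = - \frac{1}{-4770} = \left(-1\right) \left(- \frac{1}{4770}\right) = \frac{1}{4770}$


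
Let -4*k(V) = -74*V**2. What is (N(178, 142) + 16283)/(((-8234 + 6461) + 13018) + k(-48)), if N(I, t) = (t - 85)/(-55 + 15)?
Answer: 651263/2154760 ≈ 0.30224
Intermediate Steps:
N(I, t) = 17/8 - t/40 (N(I, t) = (-85 + t)/(-40) = (-85 + t)*(-1/40) = 17/8 - t/40)
k(V) = 37*V**2/2 (k(V) = -(-37)*V**2/2 = 37*V**2/2)
(N(178, 142) + 16283)/(((-8234 + 6461) + 13018) + k(-48)) = ((17/8 - 1/40*142) + 16283)/(((-8234 + 6461) + 13018) + (37/2)*(-48)**2) = ((17/8 - 71/20) + 16283)/((-1773 + 13018) + (37/2)*2304) = (-57/40 + 16283)/(11245 + 42624) = (651263/40)/53869 = (651263/40)*(1/53869) = 651263/2154760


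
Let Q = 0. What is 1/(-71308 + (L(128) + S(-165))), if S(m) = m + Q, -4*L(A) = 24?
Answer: -1/71479 ≈ -1.3990e-5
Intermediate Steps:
L(A) = -6 (L(A) = -¼*24 = -6)
S(m) = m (S(m) = m + 0 = m)
1/(-71308 + (L(128) + S(-165))) = 1/(-71308 + (-6 - 165)) = 1/(-71308 - 171) = 1/(-71479) = -1/71479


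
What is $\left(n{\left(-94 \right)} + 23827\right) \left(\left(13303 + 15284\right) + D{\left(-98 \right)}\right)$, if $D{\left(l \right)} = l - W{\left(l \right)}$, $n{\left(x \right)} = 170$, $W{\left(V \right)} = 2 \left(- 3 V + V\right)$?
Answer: $674243709$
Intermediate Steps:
$W{\left(V \right)} = - 4 V$ ($W{\left(V \right)} = 2 \left(- 2 V\right) = - 4 V$)
$D{\left(l \right)} = 5 l$ ($D{\left(l \right)} = l - - 4 l = l + 4 l = 5 l$)
$\left(n{\left(-94 \right)} + 23827\right) \left(\left(13303 + 15284\right) + D{\left(-98 \right)}\right) = \left(170 + 23827\right) \left(\left(13303 + 15284\right) + 5 \left(-98\right)\right) = 23997 \left(28587 - 490\right) = 23997 \cdot 28097 = 674243709$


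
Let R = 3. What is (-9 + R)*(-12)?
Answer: 72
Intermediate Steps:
(-9 + R)*(-12) = (-9 + 3)*(-12) = -6*(-12) = 72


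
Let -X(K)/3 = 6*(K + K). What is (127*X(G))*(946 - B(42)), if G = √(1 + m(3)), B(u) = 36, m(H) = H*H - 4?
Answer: -4160520*√6 ≈ -1.0191e+7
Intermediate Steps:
m(H) = -4 + H² (m(H) = H² - 4 = -4 + H²)
G = √6 (G = √(1 + (-4 + 3²)) = √(1 + (-4 + 9)) = √(1 + 5) = √6 ≈ 2.4495)
X(K) = -36*K (X(K) = -18*(K + K) = -18*2*K = -36*K)
(127*X(G))*(946 - B(42)) = (127*(-36*√6))*(946 - 1*36) = (-4572*√6)*(946 - 36) = -4572*√6*910 = -4160520*√6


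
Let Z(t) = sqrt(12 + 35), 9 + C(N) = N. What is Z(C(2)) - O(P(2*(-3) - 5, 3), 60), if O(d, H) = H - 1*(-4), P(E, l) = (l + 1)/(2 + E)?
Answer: -64 + sqrt(47) ≈ -57.144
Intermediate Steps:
C(N) = -9 + N
P(E, l) = (1 + l)/(2 + E)
O(d, H) = 4 + H (O(d, H) = H + 4 = 4 + H)
Z(t) = sqrt(47)
Z(C(2)) - O(P(2*(-3) - 5, 3), 60) = sqrt(47) - (4 + 60) = sqrt(47) - 1*64 = sqrt(47) - 64 = -64 + sqrt(47)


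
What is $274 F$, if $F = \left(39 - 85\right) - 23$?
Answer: $-18906$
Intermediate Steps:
$F = -69$ ($F = -46 - 23 = -69$)
$274 F = 274 \left(-69\right) = -18906$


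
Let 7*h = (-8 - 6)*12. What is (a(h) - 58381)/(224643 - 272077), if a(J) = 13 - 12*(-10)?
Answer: 29124/23717 ≈ 1.2280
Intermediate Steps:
h = -24 (h = ((-8 - 6)*12)/7 = (-14*12)/7 = (1/7)*(-168) = -24)
a(J) = 133 (a(J) = 13 + 120 = 133)
(a(h) - 58381)/(224643 - 272077) = (133 - 58381)/(224643 - 272077) = -58248/(-47434) = -58248*(-1/47434) = 29124/23717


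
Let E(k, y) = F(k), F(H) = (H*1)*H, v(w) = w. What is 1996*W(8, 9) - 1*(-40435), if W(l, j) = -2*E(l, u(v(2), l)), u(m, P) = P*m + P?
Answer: -215053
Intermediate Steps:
F(H) = H² (F(H) = H*H = H²)
u(m, P) = P + P*m
E(k, y) = k²
W(l, j) = -2*l²
1996*W(8, 9) - 1*(-40435) = 1996*(-2*8²) - 1*(-40435) = 1996*(-2*64) + 40435 = 1996*(-128) + 40435 = -255488 + 40435 = -215053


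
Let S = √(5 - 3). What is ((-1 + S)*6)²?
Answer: 108 - 72*√2 ≈ 6.1766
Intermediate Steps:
S = √2 ≈ 1.4142
((-1 + S)*6)² = ((-1 + √2)*6)² = (-6 + 6*√2)²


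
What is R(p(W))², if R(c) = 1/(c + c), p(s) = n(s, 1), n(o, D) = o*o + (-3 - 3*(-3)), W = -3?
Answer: 1/900 ≈ 0.0011111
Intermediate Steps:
n(o, D) = 6 + o² (n(o, D) = o² + (-3 + 9) = o² + 6 = 6 + o²)
p(s) = 6 + s²
R(c) = 1/(2*c)
R(p(W))² = (1/(2*(6 + (-3)²)))² = (1/(2*(6 + 9)))² = ((½)/15)² = ((½)*(1/15))² = (1/30)² = 1/900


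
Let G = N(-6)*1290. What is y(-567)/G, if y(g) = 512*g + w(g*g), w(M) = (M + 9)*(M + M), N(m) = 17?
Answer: 6890528358/731 ≈ 9.4262e+6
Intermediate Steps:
w(M) = 2*M*(9 + M) (w(M) = (9 + M)*(2*M) = 2*M*(9 + M))
G = 21930 (G = 17*1290 = 21930)
y(g) = 512*g + 2*g²*(9 + g²) (y(g) = 512*g + 2*(g*g)*(9 + g*g) = 512*g + 2*g²*(9 + g²))
y(-567)/G = (2*(-567)*(256 - 567*(9 + (-567)²)))/21930 = (2*(-567)*(256 - 567*(9 + 321489)))*(1/21930) = (2*(-567)*(256 - 567*321498))*(1/21930) = (2*(-567)*(256 - 182289366))*(1/21930) = (2*(-567)*(-182289110))*(1/21930) = 206715850740*(1/21930) = 6890528358/731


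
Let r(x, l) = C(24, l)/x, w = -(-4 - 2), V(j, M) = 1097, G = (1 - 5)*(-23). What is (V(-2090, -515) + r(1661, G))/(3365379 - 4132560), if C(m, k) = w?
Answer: -1822123/1274287641 ≈ -0.0014299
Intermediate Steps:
G = 92 (G = -4*(-23) = 92)
w = 6 (w = -1*(-6) = 6)
C(m, k) = 6
r(x, l) = 6/x
(V(-2090, -515) + r(1661, G))/(3365379 - 4132560) = (1097 + 6/1661)/(3365379 - 4132560) = (1097 + 6*(1/1661))/(-767181) = (1097 + 6/1661)*(-1/767181) = (1822123/1661)*(-1/767181) = -1822123/1274287641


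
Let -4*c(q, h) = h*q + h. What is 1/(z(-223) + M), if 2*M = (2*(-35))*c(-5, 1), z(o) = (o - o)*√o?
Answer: -1/35 ≈ -0.028571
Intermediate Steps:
c(q, h) = -h/4 - h*q/4 (c(q, h) = -(h*q + h)/4 = -(h + h*q)/4 = -h/4 - h*q/4)
z(o) = 0 (z(o) = 0*√o = 0)
M = -35 (M = ((2*(-35))*(-¼*1*(1 - 5)))/2 = (-(-35)*(-4)/2)/2 = (-70*1)/2 = (½)*(-70) = -35)
1/(z(-223) + M) = 1/(0 - 35) = 1/(-35) = -1/35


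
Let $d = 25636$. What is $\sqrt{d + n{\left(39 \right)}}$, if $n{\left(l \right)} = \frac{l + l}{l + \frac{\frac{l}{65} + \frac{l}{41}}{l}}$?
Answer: $\frac{\sqrt{277519269904786}}{104041} \approx 160.12$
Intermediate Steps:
$n{\left(l \right)} = \frac{2 l}{\frac{106}{2665} + l}$ ($n{\left(l \right)} = \frac{2 l}{l + \frac{l \frac{1}{65} + l \frac{1}{41}}{l}} = \frac{2 l}{l + \frac{\frac{l}{65} + \frac{l}{41}}{l}} = \frac{2 l}{l + \frac{\frac{106}{2665} l}{l}} = \frac{2 l}{l + \frac{106}{2665}} = \frac{2 l}{\frac{106}{2665} + l}$)
$\sqrt{d + n{\left(39 \right)}} = \sqrt{25636 + 5330 \cdot 39 \frac{1}{106 + 2665 \cdot 39}} = \sqrt{25636 + 5330 \cdot 39 \frac{1}{106 + 103935}} = \sqrt{25636 + 5330 \cdot 39 \cdot \frac{1}{104041}} = \sqrt{25636 + \frac{207870}{104041}} = \sqrt{\frac{2667402946}{104041}} = \frac{\sqrt{277519269904786}}{104041}$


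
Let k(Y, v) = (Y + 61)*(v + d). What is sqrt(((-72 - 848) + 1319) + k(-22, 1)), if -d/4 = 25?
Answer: I*sqrt(3462) ≈ 58.839*I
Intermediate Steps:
d = -100 (d = -4*25 = -100)
k(Y, v) = (-100 + v)*(61 + Y) (k(Y, v) = (Y + 61)*(v - 100) = (61 + Y)*(-100 + v) = (-100 + v)*(61 + Y))
sqrt(((-72 - 848) + 1319) + k(-22, 1)) = sqrt(((-72 - 848) + 1319) + (-6100 - 100*(-22) + 61*1 - 22*1)) = sqrt((-920 + 1319) + (-6100 + 2200 + 61 - 22)) = sqrt(399 - 3861) = sqrt(-3462) = I*sqrt(3462)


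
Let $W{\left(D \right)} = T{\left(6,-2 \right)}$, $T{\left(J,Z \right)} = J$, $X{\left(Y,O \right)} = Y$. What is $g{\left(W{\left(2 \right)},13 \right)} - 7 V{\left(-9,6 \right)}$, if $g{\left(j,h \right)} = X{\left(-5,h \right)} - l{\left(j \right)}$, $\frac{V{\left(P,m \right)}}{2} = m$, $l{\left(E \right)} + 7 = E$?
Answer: $-88$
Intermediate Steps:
$l{\left(E \right)} = -7 + E$
$W{\left(D \right)} = 6$
$V{\left(P,m \right)} = 2 m$
$g{\left(j,h \right)} = 2 - j$ ($g{\left(j,h \right)} = -5 - \left(-7 + j\right) = 2 - j$)
$g{\left(W{\left(2 \right)},13 \right)} - 7 V{\left(-9,6 \right)} = \left(2 - 6\right) - 7 \cdot 2 \cdot 6 = \left(2 - 6\right) - 84 = -4 - 84 = -88$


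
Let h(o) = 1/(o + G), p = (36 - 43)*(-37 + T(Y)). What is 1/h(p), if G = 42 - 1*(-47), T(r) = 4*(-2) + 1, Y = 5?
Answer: 397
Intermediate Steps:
T(r) = -7 (T(r) = -8 + 1 = -7)
G = 89 (G = 42 + 47 = 89)
p = 308 (p = (36 - 43)*(-37 - 7) = -7*(-44) = 308)
h(o) = 1/(89 + o) (h(o) = 1/(o + 89) = 1/(89 + o))
1/h(p) = 1/(1/(89 + 308)) = 1/(1/397) = 397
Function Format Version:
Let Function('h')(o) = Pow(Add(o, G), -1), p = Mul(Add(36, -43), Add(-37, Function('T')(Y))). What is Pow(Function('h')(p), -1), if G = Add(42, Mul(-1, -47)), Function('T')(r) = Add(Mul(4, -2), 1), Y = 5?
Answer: 397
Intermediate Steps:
Function('T')(r) = -7 (Function('T')(r) = Add(-8, 1) = -7)
G = 89 (G = Add(42, 47) = 89)
p = 308 (p = Mul(Add(36, -43), Add(-37, -7)) = Mul(-7, -44) = 308)
Function('h')(o) = Pow(Add(89, o), -1) (Function('h')(o) = Pow(Add(o, 89), -1) = Pow(Add(89, o), -1))
Pow(Function('h')(p), -1) = Pow(Pow(Add(89, 308), -1), -1) = Pow(Pow(397, -1), -1) = Pow(Rational(1, 397), -1) = 397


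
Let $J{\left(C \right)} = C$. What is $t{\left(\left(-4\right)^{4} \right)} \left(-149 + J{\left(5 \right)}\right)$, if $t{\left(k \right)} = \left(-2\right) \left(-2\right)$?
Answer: $-576$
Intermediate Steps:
$t{\left(k \right)} = 4$
$t{\left(\left(-4\right)^{4} \right)} \left(-149 + J{\left(5 \right)}\right) = 4 \left(-149 + 5\right) = 4 \left(-144\right) = -576$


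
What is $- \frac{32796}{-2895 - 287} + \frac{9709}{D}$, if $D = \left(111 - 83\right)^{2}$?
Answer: $\frac{4043293}{178192} \approx 22.691$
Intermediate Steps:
$D = 784$ ($D = 28^{2} = 784$)
$- \frac{32796}{-2895 - 287} + \frac{9709}{D} = - \frac{32796}{-2895 - 287} + \frac{9709}{784} = - \frac{32796}{-2895 - 287} + 9709 \cdot \frac{1}{784} = - \frac{32796}{-3182} + \frac{1387}{112} = \left(-32796\right) \left(- \frac{1}{3182}\right) + \frac{1387}{112} = \frac{16398}{1591} + \frac{1387}{112} = \frac{4043293}{178192}$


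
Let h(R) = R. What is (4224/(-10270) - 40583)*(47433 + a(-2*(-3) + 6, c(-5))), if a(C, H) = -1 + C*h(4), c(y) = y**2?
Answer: -1978926678232/1027 ≈ -1.9269e+9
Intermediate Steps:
a(C, H) = -1 + 4*C (a(C, H) = -1 + C*4 = -1 + 4*C)
(4224/(-10270) - 40583)*(47433 + a(-2*(-3) + 6, c(-5))) = (4224/(-10270) - 40583)*(47433 + (-1 + 4*(-2*(-3) + 6))) = (4224*(-1/10270) - 40583)*(47433 + (-1 + 4*(6 + 6))) = (-2112/5135 - 40583)*(47433 + (-1 + 4*12)) = -208395817*(47433 + (-1 + 48))/5135 = -208395817*(47433 + 47)/5135 = -208395817/5135*47480 = -1978926678232/1027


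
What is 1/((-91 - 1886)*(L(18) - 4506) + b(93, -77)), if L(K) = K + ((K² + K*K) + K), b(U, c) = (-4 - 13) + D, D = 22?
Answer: 1/7556099 ≈ 1.3234e-7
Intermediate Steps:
b(U, c) = 5 (b(U, c) = (-4 - 13) + 22 = -17 + 22 = 5)
L(K) = 2*K + 2*K² (L(K) = K + ((K² + K²) + K) = K + (2*K² + K) = K + (K + 2*K²) = 2*K + 2*K²)
1/((-91 - 1886)*(L(18) - 4506) + b(93, -77)) = 1/((-91 - 1886)*(2*18*(1 + 18) - 4506) + 5) = 1/(-1977*(2*18*19 - 4506) + 5) = 1/(-1977*(684 - 4506) + 5) = 1/(-1977*(-3822) + 5) = 1/(7556094 + 5) = 1/7556099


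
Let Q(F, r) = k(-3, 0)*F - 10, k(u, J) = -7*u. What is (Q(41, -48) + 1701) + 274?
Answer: 2826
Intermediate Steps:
Q(F, r) = -10 + 21*F (Q(F, r) = (-7*(-3))*F - 10 = 21*F - 10 = -10 + 21*F)
(Q(41, -48) + 1701) + 274 = ((-10 + 21*41) + 1701) + 274 = ((-10 + 861) + 1701) + 274 = (851 + 1701) + 274 = 2552 + 274 = 2826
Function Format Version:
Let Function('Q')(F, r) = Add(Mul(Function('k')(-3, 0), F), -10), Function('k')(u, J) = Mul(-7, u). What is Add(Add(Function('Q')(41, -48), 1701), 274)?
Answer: 2826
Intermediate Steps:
Function('Q')(F, r) = Add(-10, Mul(21, F)) (Function('Q')(F, r) = Add(Mul(Mul(-7, -3), F), -10) = Add(Mul(21, F), -10) = Add(-10, Mul(21, F)))
Add(Add(Function('Q')(41, -48), 1701), 274) = Add(Add(Add(-10, Mul(21, 41)), 1701), 274) = Add(Add(Add(-10, 861), 1701), 274) = Add(Add(851, 1701), 274) = Add(2552, 274) = 2826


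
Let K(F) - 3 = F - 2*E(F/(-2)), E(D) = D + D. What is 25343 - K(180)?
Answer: 24800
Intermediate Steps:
E(D) = 2*D
K(F) = 3 + 3*F (K(F) = 3 + (F - 4*F/(-2)) = 3 + (F - 4*F*(-1/2)) = 3 + (F - 4*(-F/2)) = 3 + (F - (-2)*F) = 3 + (F + 2*F) = 3 + 3*F)
25343 - K(180) = 25343 - (3 + 3*180) = 25343 - (3 + 540) = 25343 - 1*543 = 25343 - 543 = 24800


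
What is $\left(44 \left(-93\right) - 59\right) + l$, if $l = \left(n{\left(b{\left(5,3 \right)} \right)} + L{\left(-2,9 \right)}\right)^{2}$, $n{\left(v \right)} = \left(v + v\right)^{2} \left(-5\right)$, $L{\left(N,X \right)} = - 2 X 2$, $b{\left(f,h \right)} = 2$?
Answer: $9305$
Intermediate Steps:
$L{\left(N,X \right)} = - 4 X$
$n{\left(v \right)} = - 20 v^{2}$ ($n{\left(v \right)} = \left(2 v\right)^{2} \left(-5\right) = 4 v^{2} \left(-5\right) = - 20 v^{2}$)
$l = 13456$ ($l = \left(- 20 \cdot 2^{2} - 36\right)^{2} = \left(\left(-20\right) 4 - 36\right)^{2} = \left(-80 - 36\right)^{2} = \left(-116\right)^{2} = 13456$)
$\left(44 \left(-93\right) - 59\right) + l = \left(44 \left(-93\right) - 59\right) + 13456 = \left(-4092 - 59\right) + 13456 = -4151 + 13456 = 9305$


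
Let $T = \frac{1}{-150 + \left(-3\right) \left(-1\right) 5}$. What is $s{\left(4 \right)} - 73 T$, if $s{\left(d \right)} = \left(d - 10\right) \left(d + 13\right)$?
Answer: $- \frac{13697}{135} \approx -101.46$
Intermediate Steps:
$s{\left(d \right)} = \left(-10 + d\right) \left(13 + d\right)$
$T = - \frac{1}{135}$ ($T = \frac{1}{-150 + 3 \cdot 5} = \frac{1}{-150 + 15} = \frac{1}{-135} = - \frac{1}{135} \approx -0.0074074$)
$s{\left(4 \right)} - 73 T = \left(-130 + 4^{2} + 3 \cdot 4\right) - - \frac{73}{135} = \left(-130 + 16 + 12\right) + \frac{73}{135} = -102 + \frac{73}{135} = - \frac{13697}{135}$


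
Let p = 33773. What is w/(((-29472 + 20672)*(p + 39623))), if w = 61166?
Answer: -30583/322942400 ≈ -9.4701e-5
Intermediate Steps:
w/(((-29472 + 20672)*(p + 39623))) = 61166/(((-29472 + 20672)*(33773 + 39623))) = 61166/((-8800*73396)) = 61166/(-645884800) = 61166*(-1/645884800) = -30583/322942400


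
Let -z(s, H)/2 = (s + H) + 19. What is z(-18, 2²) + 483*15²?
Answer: 108665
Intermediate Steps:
z(s, H) = -38 - 2*H - 2*s (z(s, H) = -2*((s + H) + 19) = -2*((H + s) + 19) = -2*(19 + H + s) = -38 - 2*H - 2*s)
z(-18, 2²) + 483*15² = (-38 - 2*2² - 2*(-18)) + 483*15² = (-38 - 2*4 + 36) + 483*225 = (-38 - 8 + 36) + 108675 = -10 + 108675 = 108665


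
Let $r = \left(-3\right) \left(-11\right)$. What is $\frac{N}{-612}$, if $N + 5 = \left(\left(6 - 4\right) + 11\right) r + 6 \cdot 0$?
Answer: $- \frac{106}{153} \approx -0.69281$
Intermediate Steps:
$r = 33$
$N = 424$ ($N = -5 + \left(\left(\left(6 - 4\right) + 11\right) 33 + 6 \cdot 0\right) = -5 + \left(\left(\left(6 - 4\right) + 11\right) 33 + 0\right) = -5 + \left(\left(2 + 11\right) 33 + 0\right) = -5 + \left(13 \cdot 33 + 0\right) = -5 + \left(429 + 0\right) = -5 + 429 = 424$)
$\frac{N}{-612} = \frac{424}{-612} = 424 \left(- \frac{1}{612}\right) = - \frac{106}{153}$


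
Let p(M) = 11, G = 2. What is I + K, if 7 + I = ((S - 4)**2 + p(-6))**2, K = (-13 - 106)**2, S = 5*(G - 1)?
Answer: 14298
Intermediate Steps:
S = 5 (S = 5*(2 - 1) = 5*1 = 5)
K = 14161 (K = (-119)**2 = 14161)
I = 137 (I = -7 + ((5 - 4)**2 + 11)**2 = -7 + (1**2 + 11)**2 = -7 + (1 + 11)**2 = -7 + 12**2 = -7 + 144 = 137)
I + K = 137 + 14161 = 14298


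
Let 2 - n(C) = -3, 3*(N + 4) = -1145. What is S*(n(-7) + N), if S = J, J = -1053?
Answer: 400842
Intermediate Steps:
N = -1157/3 (N = -4 + (⅓)*(-1145) = -4 - 1145/3 = -1157/3 ≈ -385.67)
n(C) = 5 (n(C) = 2 - 1*(-3) = 2 + 3 = 5)
S = -1053
S*(n(-7) + N) = -1053*(5 - 1157/3) = -1053*(-1142/3) = 400842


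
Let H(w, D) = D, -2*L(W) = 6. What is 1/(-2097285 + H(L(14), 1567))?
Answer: -1/2095718 ≈ -4.7716e-7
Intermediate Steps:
L(W) = -3 (L(W) = -½*6 = -3)
1/(-2097285 + H(L(14), 1567)) = 1/(-2097285 + 1567) = 1/(-2095718) = -1/2095718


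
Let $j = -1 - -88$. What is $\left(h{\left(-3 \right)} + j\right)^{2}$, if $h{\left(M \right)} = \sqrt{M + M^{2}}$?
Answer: $\left(87 + \sqrt{6}\right)^{2} \approx 8001.2$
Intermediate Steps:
$j = 87$ ($j = -1 + 88 = 87$)
$\left(h{\left(-3 \right)} + j\right)^{2} = \left(\sqrt{- 3 \left(1 - 3\right)} + 87\right)^{2} = \left(\sqrt{\left(-3\right) \left(-2\right)} + 87\right)^{2} = \left(\sqrt{6} + 87\right)^{2} = \left(87 + \sqrt{6}\right)^{2}$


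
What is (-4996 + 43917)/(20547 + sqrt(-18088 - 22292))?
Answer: 266569929/140739863 - 77842*I*sqrt(10095)/422219589 ≈ 1.8941 - 0.018524*I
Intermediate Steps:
(-4996 + 43917)/(20547 + sqrt(-18088 - 22292)) = 38921/(20547 + sqrt(-40380)) = 38921/(20547 + 2*I*sqrt(10095))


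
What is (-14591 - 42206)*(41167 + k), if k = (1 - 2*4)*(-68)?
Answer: -2365197471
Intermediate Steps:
k = 476 (k = (1 - 8)*(-68) = -7*(-68) = 476)
(-14591 - 42206)*(41167 + k) = (-14591 - 42206)*(41167 + 476) = -56797*41643 = -2365197471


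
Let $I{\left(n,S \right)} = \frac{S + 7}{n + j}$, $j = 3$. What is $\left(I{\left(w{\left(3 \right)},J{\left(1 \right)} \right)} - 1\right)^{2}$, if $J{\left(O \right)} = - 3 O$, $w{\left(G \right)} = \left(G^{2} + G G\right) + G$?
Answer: $\frac{25}{36} \approx 0.69444$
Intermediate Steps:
$w{\left(G \right)} = G + 2 G^{2}$ ($w{\left(G \right)} = \left(G^{2} + G^{2}\right) + G = 2 G^{2} + G = G + 2 G^{2}$)
$I{\left(n,S \right)} = \frac{7 + S}{3 + n}$ ($I{\left(n,S \right)} = \frac{S + 7}{n + 3} = \frac{7 + S}{3 + n}$)
$\left(I{\left(w{\left(3 \right)},J{\left(1 \right)} \right)} - 1\right)^{2} = \left(\frac{7 - 3}{3 + 3 \left(1 + 2 \cdot 3\right)} - 1\right)^{2} = \left(\frac{7 - 3}{3 + 3 \left(1 + 6\right)} - 1\right)^{2} = \left(\frac{1}{3 + 3 \cdot 7} \cdot 4 - 1\right)^{2} = \left(\frac{1}{3 + 21} \cdot 4 - 1\right)^{2} = \left(\frac{1}{24} \cdot 4 - 1\right)^{2} = \left(\frac{1}{6} - 1\right)^{2} = \left(- \frac{5}{6}\right)^{2} = \frac{25}{36}$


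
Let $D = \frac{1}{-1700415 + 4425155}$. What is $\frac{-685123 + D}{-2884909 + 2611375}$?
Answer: $\frac{1866782043019}{745309031160} \approx 2.5047$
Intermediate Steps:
$D = \frac{1}{2724740} \approx 3.6701 \cdot 10^{-7}$
$\frac{-685123 + D}{-2884909 + 2611375} = \frac{-685123 + \frac{1}{2724740}}{-2884909 + 2611375} = - \frac{1866782043019}{2724740 \left(-273534\right)} = \left(- \frac{1866782043019}{2724740}\right) \left(- \frac{1}{273534}\right) = \frac{1866782043019}{745309031160}$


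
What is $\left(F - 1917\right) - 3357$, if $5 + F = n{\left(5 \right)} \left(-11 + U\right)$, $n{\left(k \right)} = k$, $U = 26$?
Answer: $-5204$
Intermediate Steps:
$F = 70$ ($F = -5 + 5 \left(-11 + 26\right) = -5 + 5 \cdot 15 = -5 + 75 = 70$)
$\left(F - 1917\right) - 3357 = \left(70 - 1917\right) - 3357 = -1847 - 3357 = -5204$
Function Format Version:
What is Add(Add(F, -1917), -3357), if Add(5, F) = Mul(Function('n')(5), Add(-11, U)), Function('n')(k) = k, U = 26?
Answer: -5204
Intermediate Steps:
F = 70 (F = Add(-5, Mul(5, Add(-11, 26))) = Add(-5, Mul(5, 15)) = Add(-5, 75) = 70)
Add(Add(F, -1917), -3357) = Add(Add(70, -1917), -3357) = Add(-1847, -3357) = -5204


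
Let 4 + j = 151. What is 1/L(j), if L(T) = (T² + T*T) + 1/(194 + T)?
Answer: 341/14737339 ≈ 2.3139e-5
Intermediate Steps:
j = 147 (j = -4 + 151 = 147)
L(T) = 1/(194 + T) + 2*T² (L(T) = (T² + T²) + 1/(194 + T) = 2*T² + 1/(194 + T) = 1/(194 + T) + 2*T²)
1/L(j) = 1/((1 + 2*147³ + 388*147²)/(194 + 147)) = 1/((1 + 2*3176523 + 388*21609)/341) = 1/((1 + 6353046 + 8384292)/341) = 1/((1/341)*14737339) = 1/(14737339/341) = 341/14737339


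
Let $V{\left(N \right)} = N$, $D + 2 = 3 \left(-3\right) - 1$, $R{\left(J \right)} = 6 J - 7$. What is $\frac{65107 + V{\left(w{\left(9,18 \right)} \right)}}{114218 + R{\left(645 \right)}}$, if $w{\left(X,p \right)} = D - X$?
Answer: $\frac{65086}{118081} \approx 0.5512$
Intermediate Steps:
$R{\left(J \right)} = -7 + 6 J$
$D = -12$ ($D = -2 + \left(3 \left(-3\right) - 1\right) = -2 - 10 = -12$)
$w{\left(X,p \right)} = -12 - X$
$\frac{65107 + V{\left(w{\left(9,18 \right)} \right)}}{114218 + R{\left(645 \right)}} = \frac{65107 - 21}{114218 + \left(-7 + 6 \cdot 645\right)} = \frac{65107 - 21}{114218 + \left(-7 + 3870\right)} = \frac{65107 - 21}{114218 + 3863} = \frac{65086}{118081}$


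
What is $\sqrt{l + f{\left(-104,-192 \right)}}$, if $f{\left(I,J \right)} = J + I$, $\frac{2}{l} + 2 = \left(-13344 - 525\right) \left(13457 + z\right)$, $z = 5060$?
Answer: $\frac{3 i \sqrt{86764236441571598}}{51362455} \approx 17.205 i$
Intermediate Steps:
$l = - \frac{2}{256812275}$ ($l = \frac{2}{-2 + \left(-13344 - 525\right) \left(13457 + 5060\right)} = \frac{2}{-2 - 256812273} = \frac{2}{-256812275} = 2 \left(- \frac{1}{256812275}\right) = - \frac{2}{256812275} \approx -7.7878 \cdot 10^{-9}$)
$f{\left(I,J \right)} = I + J$
$\sqrt{l + f{\left(-104,-192 \right)}} = \sqrt{- \frac{2}{256812275} - 296} = \sqrt{- \frac{76016433402}{256812275}} = \frac{3 i \sqrt{86764236441571598}}{51362455}$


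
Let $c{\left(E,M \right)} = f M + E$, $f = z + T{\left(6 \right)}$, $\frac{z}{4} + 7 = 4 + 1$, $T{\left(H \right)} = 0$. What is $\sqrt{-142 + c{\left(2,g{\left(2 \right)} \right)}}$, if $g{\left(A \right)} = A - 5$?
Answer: $2 i \sqrt{29} \approx 10.77 i$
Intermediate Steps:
$g{\left(A \right)} = -5 + A$
$z = -8$ ($z = -28 + 4 \left(4 + 1\right) = -28 + 4 \cdot 5 = -28 + 20 = -8$)
$f = -8$ ($f = -8 + 0 = -8$)
$c{\left(E,M \right)} = E - 8 M$ ($c{\left(E,M \right)} = - 8 M + E = E - 8 M$)
$\sqrt{-142 + c{\left(2,g{\left(2 \right)} \right)}} = \sqrt{-142 - \left(-2 + 8 \left(-5 + 2\right)\right)} = \sqrt{-142 + \left(2 - -24\right)} = \sqrt{-142 + \left(2 + 24\right)} = \sqrt{-142 + 26} = \sqrt{-116} = 2 i \sqrt{29}$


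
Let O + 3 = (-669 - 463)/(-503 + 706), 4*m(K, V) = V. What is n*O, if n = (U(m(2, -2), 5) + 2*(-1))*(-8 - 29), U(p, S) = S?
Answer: 193251/203 ≈ 951.98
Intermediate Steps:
m(K, V) = V/4
O = -1741/203 (O = -3 + (-669 - 463)/(-503 + 706) = -3 - 1132/203 = -1741/203 ≈ -8.5764)
n = -111 (n = (5 + 2*(-1))*(-8 - 29) = (5 - 2)*(-37) = 3*(-37) = -111)
n*O = -111*(-1741/203) = 193251/203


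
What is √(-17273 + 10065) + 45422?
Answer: 45422 + 2*I*√1802 ≈ 45422.0 + 84.9*I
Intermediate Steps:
√(-17273 + 10065) + 45422 = √(-7208) + 45422 = 2*I*√1802 + 45422 = 45422 + 2*I*√1802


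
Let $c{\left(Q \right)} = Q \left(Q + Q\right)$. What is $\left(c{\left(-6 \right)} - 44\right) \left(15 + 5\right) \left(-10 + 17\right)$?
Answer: $3920$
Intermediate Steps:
$c{\left(Q \right)} = 2 Q^{2}$ ($c{\left(Q \right)} = Q 2 Q = 2 Q^{2}$)
$\left(c{\left(-6 \right)} - 44\right) \left(15 + 5\right) \left(-10 + 17\right) = \left(2 \left(-6\right)^{2} - 44\right) \left(15 + 5\right) \left(-10 + 17\right) = \left(2 \cdot 36 - 44\right) 20 \cdot 7 = \left(72 - 44\right) 140 = 28 \cdot 140 = 3920$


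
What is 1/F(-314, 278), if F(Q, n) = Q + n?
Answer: -1/36 ≈ -0.027778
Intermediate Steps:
1/F(-314, 278) = 1/(-314 + 278) = 1/(-36) = -1/36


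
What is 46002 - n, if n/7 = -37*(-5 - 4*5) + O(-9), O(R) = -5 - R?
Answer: 39499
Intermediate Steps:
n = 6503 (n = 7*(-37*(-5 - 4*5) + (-5 - 1*(-9))) = 7*(-37*(-5 - 20) + (-5 + 9)) = 7*(-37*(-25) + 4) = 7*(925 + 4) = 7*929 = 6503)
46002 - n = 46002 - 1*6503 = 46002 - 6503 = 39499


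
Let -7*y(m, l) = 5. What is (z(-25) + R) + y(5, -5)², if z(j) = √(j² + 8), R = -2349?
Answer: -115076/49 + √633 ≈ -2323.3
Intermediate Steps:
y(m, l) = -5/7 (y(m, l) = -⅐*5 = -5/7)
z(j) = √(8 + j²)
(z(-25) + R) + y(5, -5)² = (√(8 + (-25)²) - 2349) + (-5/7)² = (√(8 + 625) - 2349) + 25/49 = (√633 - 2349) + 25/49 = (-2349 + √633) + 25/49 = -115076/49 + √633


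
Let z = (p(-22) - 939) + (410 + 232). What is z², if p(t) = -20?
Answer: 100489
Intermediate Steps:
z = -317 (z = (-20 - 939) + (410 + 232) = -959 + 642 = -317)
z² = (-317)² = 100489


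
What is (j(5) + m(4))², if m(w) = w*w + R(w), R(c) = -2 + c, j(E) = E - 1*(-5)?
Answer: 784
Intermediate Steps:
j(E) = 5 + E (j(E) = E + 5 = 5 + E)
m(w) = -2 + w + w² (m(w) = w*w + (-2 + w) = w² + (-2 + w) = -2 + w + w²)
(j(5) + m(4))² = ((5 + 5) + (-2 + 4 + 4²))² = (10 + (-2 + 4 + 16))² = (10 + 18)² = 28² = 784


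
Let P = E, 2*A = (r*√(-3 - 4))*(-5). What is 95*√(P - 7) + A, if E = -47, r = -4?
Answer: I*(10*√7 + 285*√6) ≈ 724.56*I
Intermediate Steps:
A = 10*I*√7 (A = (-4*√(-3 - 4)*(-5))/2 = (-4*I*√7*(-5))/2 = (20*I*√7)/2 = 10*I*√7 ≈ 26.458*I)
P = -47
95*√(P - 7) + A = 95*√(-47 - 7) + 10*I*√7 = 95*√(-54) + 10*I*√7 = 95*(3*I*√6) + 10*I*√7 = 285*I*√6 + 10*I*√7 = 10*I*√7 + 285*I*√6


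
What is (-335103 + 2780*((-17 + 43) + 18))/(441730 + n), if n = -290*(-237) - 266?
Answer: -212783/510194 ≈ -0.41706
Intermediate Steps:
n = 68464 (n = 68730 - 266 = 68464)
(-335103 + 2780*((-17 + 43) + 18))/(441730 + n) = (-335103 + 2780*((-17 + 43) + 18))/(441730 + 68464) = (-335103 + 2780*(26 + 18))/510194 = (-335103 + 2780*44)*(1/510194) = (-335103 + 122320)*(1/510194) = -212783*1/510194 = -212783/510194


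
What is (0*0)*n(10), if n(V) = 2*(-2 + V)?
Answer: 0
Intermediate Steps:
n(V) = -4 + 2*V
(0*0)*n(10) = (0*0)*(-4 + 2*10) = 0*(-4 + 20) = 0*16 = 0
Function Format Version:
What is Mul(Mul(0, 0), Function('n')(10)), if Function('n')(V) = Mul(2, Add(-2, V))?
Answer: 0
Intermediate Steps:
Function('n')(V) = Add(-4, Mul(2, V))
Mul(Mul(0, 0), Function('n')(10)) = Mul(Mul(0, 0), Add(-4, Mul(2, 10))) = Mul(0, Add(-4, 20)) = Mul(0, 16) = 0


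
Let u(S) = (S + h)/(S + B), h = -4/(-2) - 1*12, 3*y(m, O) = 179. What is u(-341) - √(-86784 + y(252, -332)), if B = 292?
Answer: 351/49 - I*√780519/3 ≈ 7.1633 - 294.49*I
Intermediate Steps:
y(m, O) = 179/3 (y(m, O) = (⅓)*179 = 179/3)
h = -10 (h = -4*(-½) - 12 = 2 - 12 = -10)
u(S) = (-10 + S)/(292 + S) (u(S) = (S - 10)/(S + 292) = (-10 + S)/(292 + S))
u(-341) - √(-86784 + y(252, -332)) = (-10 - 341)/(292 - 341) - √(-86784 + 179/3) = -351/(-49) - √(-260173/3) = -1/49*(-351) - I*√780519/3 = 351/49 - I*√780519/3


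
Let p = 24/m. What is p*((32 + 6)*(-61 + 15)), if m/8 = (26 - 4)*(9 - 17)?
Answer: 1311/44 ≈ 29.795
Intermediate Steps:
m = -1408 (m = 8*((26 - 4)*(9 - 17)) = 8*(22*(-8)) = 8*(-176) = -1408)
p = -3/176 (p = 24/(-1408) = 24*(-1/1408) = -3/176 ≈ -0.017045)
p*((32 + 6)*(-61 + 15)) = -3*(32 + 6)*(-61 + 15)/176 = -57*(-46)/88 = -3/176*(-1748) = 1311/44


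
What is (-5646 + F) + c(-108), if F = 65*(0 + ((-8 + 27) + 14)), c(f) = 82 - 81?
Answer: -3500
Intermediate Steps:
c(f) = 1
F = 2145 (F = 65*(0 + (19 + 14)) = 65*(0 + 33) = 65*33 = 2145)
(-5646 + F) + c(-108) = (-5646 + 2145) + 1 = -3501 + 1 = -3500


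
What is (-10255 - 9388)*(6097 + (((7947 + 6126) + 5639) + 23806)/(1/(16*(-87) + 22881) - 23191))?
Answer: -29832937026258236/249175699 ≈ -1.1973e+8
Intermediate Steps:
(-10255 - 9388)*(6097 + (((7947 + 6126) + 5639) + 23806)/(1/(16*(-87) + 22881) - 23191)) = -19643*(6097 + ((14073 + 5639) + 23806)/(1/(-1392 + 22881) - 23191)) = -19643*(6097 + (19712 + 23806)/(1/21489 - 23191)) = -19643*(6097 + 43518/(1/21489 - 23191)) = -19643*(6097 + 43518/(-498351398/21489)) = -19643*(6097 + 43518*(-21489/498351398)) = -19643*(6097 - 467579151/249175699) = -19643*1518756657652/249175699 = -29832937026258236/249175699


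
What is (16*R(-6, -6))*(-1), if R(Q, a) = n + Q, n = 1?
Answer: 80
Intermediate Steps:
R(Q, a) = 1 + Q
(16*R(-6, -6))*(-1) = (16*(1 - 6))*(-1) = (16*(-5))*(-1) = -80*(-1) = 80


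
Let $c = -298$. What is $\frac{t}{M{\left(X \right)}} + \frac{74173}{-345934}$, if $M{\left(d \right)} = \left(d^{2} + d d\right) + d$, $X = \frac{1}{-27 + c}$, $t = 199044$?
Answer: $- \frac{382785485445941}{5880878} \approx -6.509 \cdot 10^{7}$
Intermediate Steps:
$X = - \frac{1}{325}$ ($X = \frac{1}{-27 - 298} = \frac{1}{-325} = - \frac{1}{325} \approx -0.0030769$)
$M{\left(d \right)} = d + 2 d^{2}$ ($M{\left(d \right)} = \left(d^{2} + d^{2}\right) + d = 2 d^{2} + d = d + 2 d^{2}$)
$\frac{t}{M{\left(X \right)}} + \frac{74173}{-345934} = \frac{199044}{\left(- \frac{1}{325}\right) \left(1 + 2 \left(- \frac{1}{325}\right)\right)} + \frac{74173}{-345934} = \frac{199044}{\left(- \frac{1}{325}\right) \left(1 - \frac{2}{325}\right)} + 74173 \left(- \frac{1}{345934}\right) = \frac{199044}{\left(- \frac{1}{325}\right) \frac{323}{325}} - \frac{74173}{345934} = \frac{199044}{- \frac{323}{105625}} - \frac{74173}{345934} = 199044 \left(- \frac{105625}{323}\right) - \frac{74173}{345934} = - \frac{1106527500}{17} - \frac{74173}{345934} = - \frac{382785485445941}{5880878}$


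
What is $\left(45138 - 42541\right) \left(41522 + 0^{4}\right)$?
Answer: $107832634$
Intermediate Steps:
$\left(45138 - 42541\right) \left(41522 + 0^{4}\right) = 2597 \left(41522 + 0\right) = 2597 \cdot 41522 = 107832634$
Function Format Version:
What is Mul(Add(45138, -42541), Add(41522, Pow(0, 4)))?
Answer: 107832634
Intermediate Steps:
Mul(Add(45138, -42541), Add(41522, Pow(0, 4))) = Mul(2597, Add(41522, 0)) = Mul(2597, 41522) = 107832634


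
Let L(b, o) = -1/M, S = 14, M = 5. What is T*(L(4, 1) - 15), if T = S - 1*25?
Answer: 836/5 ≈ 167.20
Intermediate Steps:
T = -11 (T = 14 - 1*25 = 14 - 25 = -11)
L(b, o) = -⅕ (L(b, o) = -1/5 = -1*⅕ = -⅕)
T*(L(4, 1) - 15) = -11*(-⅕ - 15) = -11*(-76/5) = 836/5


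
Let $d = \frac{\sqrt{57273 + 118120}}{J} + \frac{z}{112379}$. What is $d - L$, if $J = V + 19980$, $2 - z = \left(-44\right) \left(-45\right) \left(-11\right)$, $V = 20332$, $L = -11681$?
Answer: $\frac{1312720881}{112379} + \frac{\sqrt{175393}}{40312} \approx 11681.0$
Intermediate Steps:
$z = 21782$ ($z = 2 - \left(-44\right) \left(-45\right) \left(-11\right) = 2 - 1980 \left(-11\right) = 2 - -21780 = 2 + 21780 = 21782$)
$J = 40312$ ($J = 20332 + 19980 = 40312$)
$d = \frac{21782}{112379} + \frac{\sqrt{175393}}{40312}$ ($d = \frac{\sqrt{57273 + 118120}}{40312} + \frac{21782}{112379} = \sqrt{175393} \cdot \frac{1}{40312} + 21782 \cdot \frac{1}{112379} = \frac{\sqrt{175393}}{40312} + \frac{21782}{112379} = \frac{21782}{112379} + \frac{\sqrt{175393}}{40312} \approx 0.20422$)
$d - L = \left(\frac{21782}{112379} + \frac{\sqrt{175393}}{40312}\right) - -11681 = \left(\frac{21782}{112379} + \frac{\sqrt{175393}}{40312}\right) + 11681 = \frac{1312720881}{112379} + \frac{\sqrt{175393}}{40312}$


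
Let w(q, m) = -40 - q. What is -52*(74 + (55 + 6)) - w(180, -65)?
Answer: -6800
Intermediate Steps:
-52*(74 + (55 + 6)) - w(180, -65) = -52*(74 + (55 + 6)) - (-40 - 1*180) = -52*(74 + 61) - (-40 - 180) = -52*135 - 1*(-220) = -7020 + 220 = -6800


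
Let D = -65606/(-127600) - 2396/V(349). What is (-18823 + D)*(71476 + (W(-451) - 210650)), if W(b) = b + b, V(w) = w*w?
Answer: 5122154877603320943/1942725950 ≈ 2.6366e+9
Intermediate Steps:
V(w) = w²
W(b) = 2*b
D = 3842573403/7770903800 (D = -65606/(-127600) - 2396/(349²) = -65606*(-1/127600) - 2396/121801 = 32803/63800 - 2396*1/121801 = 32803/63800 - 2396/121801 = 3842573403/7770903800 ≈ 0.49448)
(-18823 + D)*(71476 + (W(-451) - 210650)) = (-18823 + 3842573403/7770903800)*(71476 + (2*(-451) - 210650)) = -146267879653997*(71476 + (-902 - 210650))/7770903800 = -146267879653997*(71476 - 211552)/7770903800 = -146267879653997/7770903800*(-140076) = 5122154877603320943/1942725950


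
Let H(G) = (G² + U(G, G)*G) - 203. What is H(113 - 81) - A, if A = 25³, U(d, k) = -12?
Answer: -15188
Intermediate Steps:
A = 15625
H(G) = -203 + G² - 12*G (H(G) = (G² - 12*G) - 203 = -203 + G² - 12*G)
H(113 - 81) - A = (-203 + (113 - 81)² - 12*(113 - 81)) - 1*15625 = (-203 + 32² - 12*32) - 15625 = (-203 + 1024 - 384) - 15625 = 437 - 15625 = -15188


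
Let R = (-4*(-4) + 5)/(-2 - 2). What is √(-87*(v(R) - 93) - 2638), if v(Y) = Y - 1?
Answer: 17*√83/2 ≈ 77.439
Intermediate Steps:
R = -21/4 (R = (16 + 5)/(-4) = 21*(-¼) = -21/4 ≈ -5.2500)
v(Y) = -1 + Y
√(-87*(v(R) - 93) - 2638) = √(-87*((-1 - 21/4) - 93) - 2638) = √(-87*(-25/4 - 93) - 2638) = √(-87*(-397/4) - 2638) = √(34539/4 - 2638) = √(23987/4) = 17*√83/2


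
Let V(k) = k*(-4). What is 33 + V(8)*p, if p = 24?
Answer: -735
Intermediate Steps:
V(k) = -4*k
33 + V(8)*p = 33 - 4*8*24 = 33 - 32*24 = 33 - 768 = -735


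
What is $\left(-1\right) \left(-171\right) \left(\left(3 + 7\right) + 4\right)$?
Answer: $2394$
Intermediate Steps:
$\left(-1\right) \left(-171\right) \left(\left(3 + 7\right) + 4\right) = 171 \left(10 + 4\right) = 171 \cdot 14 = 2394$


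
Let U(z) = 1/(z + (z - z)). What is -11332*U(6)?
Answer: -5666/3 ≈ -1888.7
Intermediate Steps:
U(z) = 1/z (U(z) = 1/(z + 0) = 1/z)
-11332*U(6) = -11332/6 = -11332*⅙ = -5666/3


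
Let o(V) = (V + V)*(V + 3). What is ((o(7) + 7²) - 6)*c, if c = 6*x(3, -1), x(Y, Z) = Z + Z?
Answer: -2196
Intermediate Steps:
x(Y, Z) = 2*Z
o(V) = 2*V*(3 + V) (o(V) = (2*V)*(3 + V) = 2*V*(3 + V))
c = -12 (c = 6*(2*(-1)) = 6*(-2) = -12)
((o(7) + 7²) - 6)*c = ((2*7*(3 + 7) + 7²) - 6)*(-12) = ((2*7*10 + 49) - 6)*(-12) = ((140 + 49) - 6)*(-12) = (189 - 6)*(-12) = 183*(-12) = -2196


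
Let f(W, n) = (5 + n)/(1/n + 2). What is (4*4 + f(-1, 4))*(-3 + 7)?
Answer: 80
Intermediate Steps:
f(W, n) = (5 + n)/(2 + 1/n)
(4*4 + f(-1, 4))*(-3 + 7) = (4*4 + 4*(5 + 4)/(1 + 2*4))*(-3 + 7) = (16 + 4*9/(1 + 8))*4 = (16 + 4*9/9)*4 = (16 + 4*(⅑)*9)*4 = (16 + 4)*4 = 20*4 = 80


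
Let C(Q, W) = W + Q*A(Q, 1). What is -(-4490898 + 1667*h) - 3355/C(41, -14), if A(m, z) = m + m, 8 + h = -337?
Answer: 16961008169/3348 ≈ 5.0660e+6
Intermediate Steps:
h = -345 (h = -8 - 337 = -345)
A(m, z) = 2*m
C(Q, W) = W + 2*Q**2 (C(Q, W) = W + Q*(2*Q) = W + 2*Q**2)
-(-4490898 + 1667*h) - 3355/C(41, -14) = -1667/(1/(-345 - 2694)) - 3355/(-14 + 2*41**2) = -1667/(1/(-3039)) - 3355/(-14 + 2*1681) = -1667/(-1/3039) - 3355/(-14 + 3362) = -1667*(-3039) - 3355/3348 = 5066013 - 3355*1/3348 = 5066013 - 3355/3348 = 16961008169/3348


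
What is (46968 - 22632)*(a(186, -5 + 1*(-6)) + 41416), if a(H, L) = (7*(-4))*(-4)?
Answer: 1010625408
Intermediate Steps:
a(H, L) = 112 (a(H, L) = -28*(-4) = 112)
(46968 - 22632)*(a(186, -5 + 1*(-6)) + 41416) = (46968 - 22632)*(112 + 41416) = 24336*41528 = 1010625408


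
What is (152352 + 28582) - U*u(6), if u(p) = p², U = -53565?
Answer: 2109274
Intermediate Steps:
(152352 + 28582) - U*u(6) = (152352 + 28582) - (-53565)*6² = 180934 - (-53565)*36 = 180934 - 1*(-1928340) = 180934 + 1928340 = 2109274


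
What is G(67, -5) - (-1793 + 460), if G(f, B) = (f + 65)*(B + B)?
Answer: 13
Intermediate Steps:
G(f, B) = 2*B*(65 + f) (G(f, B) = (65 + f)*(2*B) = 2*B*(65 + f))
G(67, -5) - (-1793 + 460) = 2*(-5)*(65 + 67) - (-1793 + 460) = 2*(-5)*132 - 1*(-1333) = -1320 + 1333 = 13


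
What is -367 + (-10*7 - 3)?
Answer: -440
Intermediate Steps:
-367 + (-10*7 - 3) = -367 + (-70 - 3) = -367 - 73 = -440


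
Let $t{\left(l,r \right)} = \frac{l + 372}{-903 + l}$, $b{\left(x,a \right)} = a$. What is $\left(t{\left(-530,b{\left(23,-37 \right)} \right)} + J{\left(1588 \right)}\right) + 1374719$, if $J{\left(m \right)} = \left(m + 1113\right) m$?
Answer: $\frac{8116378889}{1433} \approx 5.6639 \cdot 10^{6}$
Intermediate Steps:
$J{\left(m \right)} = m \left(1113 + m\right)$ ($J{\left(m \right)} = \left(1113 + m\right) m = m \left(1113 + m\right)$)
$t{\left(l,r \right)} = \frac{372 + l}{-903 + l}$
$\left(t{\left(-530,b{\left(23,-37 \right)} \right)} + J{\left(1588 \right)}\right) + 1374719 = \left(\frac{372 - 530}{-903 - 530} + 1588 \left(1113 + 1588\right)\right) + 1374719 = \left(\frac{1}{-1433} \left(-158\right) + 1588 \cdot 2701\right) + 1374719 = \left(\left(- \frac{1}{1433}\right) \left(-158\right) + 4289188\right) + 1374719 = \left(\frac{158}{1433} + 4289188\right) + 1374719 = \frac{6146406562}{1433} + 1374719 = \frac{8116378889}{1433}$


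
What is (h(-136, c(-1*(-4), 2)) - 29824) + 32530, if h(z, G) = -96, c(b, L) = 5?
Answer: 2610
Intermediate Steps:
(h(-136, c(-1*(-4), 2)) - 29824) + 32530 = (-96 - 29824) + 32530 = -29920 + 32530 = 2610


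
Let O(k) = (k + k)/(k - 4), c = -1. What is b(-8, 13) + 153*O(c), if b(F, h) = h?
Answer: 371/5 ≈ 74.200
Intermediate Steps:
O(k) = 2*k/(-4 + k) (O(k) = (2*k)/(-4 + k) = 2*k/(-4 + k))
b(-8, 13) + 153*O(c) = 13 + 153*(2*(-1)/(-4 - 1)) = 13 + 153*(2*(-1)/(-5)) = 13 + 153*(2*(-1)*(-⅕)) = 13 + 153*(⅖) = 13 + 306/5 = 371/5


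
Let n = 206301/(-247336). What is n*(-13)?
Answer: 2681913/247336 ≈ 10.843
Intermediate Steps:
n = -206301/247336 (n = 206301*(-1/247336) = -206301/247336 ≈ -0.83409)
n*(-13) = -206301/247336*(-13) = 2681913/247336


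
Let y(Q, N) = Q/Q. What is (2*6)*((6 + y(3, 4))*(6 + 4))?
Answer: 840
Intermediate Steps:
y(Q, N) = 1
(2*6)*((6 + y(3, 4))*(6 + 4)) = (2*6)*((6 + 1)*(6 + 4)) = 12*(7*10) = 12*70 = 840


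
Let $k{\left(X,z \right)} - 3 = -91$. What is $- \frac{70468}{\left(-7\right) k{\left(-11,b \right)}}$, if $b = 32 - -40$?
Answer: $- \frac{17617}{154} \approx -114.4$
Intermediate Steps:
$b = 72$ ($b = 32 + 40 = 72$)
$k{\left(X,z \right)} = -88$ ($k{\left(X,z \right)} = 3 - 91 = -88$)
$- \frac{70468}{\left(-7\right) k{\left(-11,b \right)}} = - \frac{70468}{\left(-7\right) \left(-88\right)} = - \frac{70468}{616} = \left(-70468\right) \frac{1}{616} = - \frac{17617}{154}$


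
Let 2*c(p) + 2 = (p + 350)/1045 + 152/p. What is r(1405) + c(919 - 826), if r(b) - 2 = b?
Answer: 273484259/194370 ≈ 1407.0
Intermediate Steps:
r(b) = 2 + b
c(p) = -174/209 + 76/p + p/2090 (c(p) = -1 + ((p + 350)/1045 + 152/p)/2 = -1 + ((350 + p)*(1/1045) + 152/p)/2 = -1 + ((70/209 + p/1045) + 152/p)/2 = -1 + (70/209 + 152/p + p/1045)/2 = -1 + (35/209 + 76/p + p/2090) = -174/209 + 76/p + p/2090)
r(1405) + c(919 - 826) = (2 + 1405) + (158840 + (919 - 826)*(-1740 + (919 - 826)))/(2090*(919 - 826)) = 1407 + (1/2090)*(158840 + 93*(-1740 + 93))/93 = 1407 + (1/2090)*(1/93)*(158840 + 93*(-1647)) = 1407 + (1/2090)*(1/93)*(158840 - 153171) = 1407 + (1/2090)*(1/93)*5669 = 1407 + 5669/194370 = 273484259/194370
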